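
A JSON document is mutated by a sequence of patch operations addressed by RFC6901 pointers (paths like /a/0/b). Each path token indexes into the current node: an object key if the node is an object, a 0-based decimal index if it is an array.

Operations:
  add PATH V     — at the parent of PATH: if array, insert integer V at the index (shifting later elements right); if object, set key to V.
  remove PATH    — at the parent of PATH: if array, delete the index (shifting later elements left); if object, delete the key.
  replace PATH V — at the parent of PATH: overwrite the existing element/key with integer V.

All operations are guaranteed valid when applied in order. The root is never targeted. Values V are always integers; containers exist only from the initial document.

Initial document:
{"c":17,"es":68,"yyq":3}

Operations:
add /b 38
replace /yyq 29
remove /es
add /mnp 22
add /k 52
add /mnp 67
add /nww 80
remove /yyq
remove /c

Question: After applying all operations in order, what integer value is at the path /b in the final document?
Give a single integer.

Answer: 38

Derivation:
After op 1 (add /b 38): {"b":38,"c":17,"es":68,"yyq":3}
After op 2 (replace /yyq 29): {"b":38,"c":17,"es":68,"yyq":29}
After op 3 (remove /es): {"b":38,"c":17,"yyq":29}
After op 4 (add /mnp 22): {"b":38,"c":17,"mnp":22,"yyq":29}
After op 5 (add /k 52): {"b":38,"c":17,"k":52,"mnp":22,"yyq":29}
After op 6 (add /mnp 67): {"b":38,"c":17,"k":52,"mnp":67,"yyq":29}
After op 7 (add /nww 80): {"b":38,"c":17,"k":52,"mnp":67,"nww":80,"yyq":29}
After op 8 (remove /yyq): {"b":38,"c":17,"k":52,"mnp":67,"nww":80}
After op 9 (remove /c): {"b":38,"k":52,"mnp":67,"nww":80}
Value at /b: 38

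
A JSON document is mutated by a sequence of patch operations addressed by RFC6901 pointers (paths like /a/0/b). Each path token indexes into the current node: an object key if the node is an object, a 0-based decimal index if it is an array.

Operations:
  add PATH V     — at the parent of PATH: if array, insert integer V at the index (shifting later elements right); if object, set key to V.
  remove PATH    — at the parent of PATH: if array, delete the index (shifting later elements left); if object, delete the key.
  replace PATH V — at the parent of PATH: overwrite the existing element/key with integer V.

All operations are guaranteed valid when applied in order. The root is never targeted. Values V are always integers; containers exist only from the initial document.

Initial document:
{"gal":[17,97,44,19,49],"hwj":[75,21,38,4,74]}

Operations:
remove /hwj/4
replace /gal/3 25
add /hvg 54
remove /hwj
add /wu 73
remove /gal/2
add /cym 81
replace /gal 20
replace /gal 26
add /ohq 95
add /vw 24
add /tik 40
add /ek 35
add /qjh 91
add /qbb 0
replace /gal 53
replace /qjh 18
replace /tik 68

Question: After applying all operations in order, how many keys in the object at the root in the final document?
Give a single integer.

Answer: 10

Derivation:
After op 1 (remove /hwj/4): {"gal":[17,97,44,19,49],"hwj":[75,21,38,4]}
After op 2 (replace /gal/3 25): {"gal":[17,97,44,25,49],"hwj":[75,21,38,4]}
After op 3 (add /hvg 54): {"gal":[17,97,44,25,49],"hvg":54,"hwj":[75,21,38,4]}
After op 4 (remove /hwj): {"gal":[17,97,44,25,49],"hvg":54}
After op 5 (add /wu 73): {"gal":[17,97,44,25,49],"hvg":54,"wu":73}
After op 6 (remove /gal/2): {"gal":[17,97,25,49],"hvg":54,"wu":73}
After op 7 (add /cym 81): {"cym":81,"gal":[17,97,25,49],"hvg":54,"wu":73}
After op 8 (replace /gal 20): {"cym":81,"gal":20,"hvg":54,"wu":73}
After op 9 (replace /gal 26): {"cym":81,"gal":26,"hvg":54,"wu":73}
After op 10 (add /ohq 95): {"cym":81,"gal":26,"hvg":54,"ohq":95,"wu":73}
After op 11 (add /vw 24): {"cym":81,"gal":26,"hvg":54,"ohq":95,"vw":24,"wu":73}
After op 12 (add /tik 40): {"cym":81,"gal":26,"hvg":54,"ohq":95,"tik":40,"vw":24,"wu":73}
After op 13 (add /ek 35): {"cym":81,"ek":35,"gal":26,"hvg":54,"ohq":95,"tik":40,"vw":24,"wu":73}
After op 14 (add /qjh 91): {"cym":81,"ek":35,"gal":26,"hvg":54,"ohq":95,"qjh":91,"tik":40,"vw":24,"wu":73}
After op 15 (add /qbb 0): {"cym":81,"ek":35,"gal":26,"hvg":54,"ohq":95,"qbb":0,"qjh":91,"tik":40,"vw":24,"wu":73}
After op 16 (replace /gal 53): {"cym":81,"ek":35,"gal":53,"hvg":54,"ohq":95,"qbb":0,"qjh":91,"tik":40,"vw":24,"wu":73}
After op 17 (replace /qjh 18): {"cym":81,"ek":35,"gal":53,"hvg":54,"ohq":95,"qbb":0,"qjh":18,"tik":40,"vw":24,"wu":73}
After op 18 (replace /tik 68): {"cym":81,"ek":35,"gal":53,"hvg":54,"ohq":95,"qbb":0,"qjh":18,"tik":68,"vw":24,"wu":73}
Size at the root: 10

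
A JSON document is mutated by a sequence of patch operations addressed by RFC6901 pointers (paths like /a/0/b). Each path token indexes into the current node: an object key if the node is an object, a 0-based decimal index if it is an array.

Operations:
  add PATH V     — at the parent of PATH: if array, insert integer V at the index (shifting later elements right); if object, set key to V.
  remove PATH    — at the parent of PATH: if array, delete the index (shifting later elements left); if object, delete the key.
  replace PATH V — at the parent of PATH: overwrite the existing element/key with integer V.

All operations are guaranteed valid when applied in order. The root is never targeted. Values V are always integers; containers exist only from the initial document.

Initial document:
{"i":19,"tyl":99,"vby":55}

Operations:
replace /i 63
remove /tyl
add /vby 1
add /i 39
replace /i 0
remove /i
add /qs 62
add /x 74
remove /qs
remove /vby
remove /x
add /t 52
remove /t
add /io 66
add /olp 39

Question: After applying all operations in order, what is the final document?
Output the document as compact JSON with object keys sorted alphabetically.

After op 1 (replace /i 63): {"i":63,"tyl":99,"vby":55}
After op 2 (remove /tyl): {"i":63,"vby":55}
After op 3 (add /vby 1): {"i":63,"vby":1}
After op 4 (add /i 39): {"i":39,"vby":1}
After op 5 (replace /i 0): {"i":0,"vby":1}
After op 6 (remove /i): {"vby":1}
After op 7 (add /qs 62): {"qs":62,"vby":1}
After op 8 (add /x 74): {"qs":62,"vby":1,"x":74}
After op 9 (remove /qs): {"vby":1,"x":74}
After op 10 (remove /vby): {"x":74}
After op 11 (remove /x): {}
After op 12 (add /t 52): {"t":52}
After op 13 (remove /t): {}
After op 14 (add /io 66): {"io":66}
After op 15 (add /olp 39): {"io":66,"olp":39}

Answer: {"io":66,"olp":39}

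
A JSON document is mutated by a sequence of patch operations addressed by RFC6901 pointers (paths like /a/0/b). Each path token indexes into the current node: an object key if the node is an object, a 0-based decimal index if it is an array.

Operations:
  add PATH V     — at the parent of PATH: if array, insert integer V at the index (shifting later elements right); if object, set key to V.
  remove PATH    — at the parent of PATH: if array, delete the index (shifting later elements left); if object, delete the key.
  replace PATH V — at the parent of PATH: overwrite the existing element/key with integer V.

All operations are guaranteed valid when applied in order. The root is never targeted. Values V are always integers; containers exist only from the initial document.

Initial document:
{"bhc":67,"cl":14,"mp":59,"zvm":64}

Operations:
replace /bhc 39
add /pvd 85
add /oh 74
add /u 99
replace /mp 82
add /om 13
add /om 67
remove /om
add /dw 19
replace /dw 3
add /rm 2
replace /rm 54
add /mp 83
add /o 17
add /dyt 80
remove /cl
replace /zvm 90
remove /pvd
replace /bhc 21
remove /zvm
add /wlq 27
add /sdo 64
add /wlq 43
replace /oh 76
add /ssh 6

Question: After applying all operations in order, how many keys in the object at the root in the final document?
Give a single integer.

Answer: 11

Derivation:
After op 1 (replace /bhc 39): {"bhc":39,"cl":14,"mp":59,"zvm":64}
After op 2 (add /pvd 85): {"bhc":39,"cl":14,"mp":59,"pvd":85,"zvm":64}
After op 3 (add /oh 74): {"bhc":39,"cl":14,"mp":59,"oh":74,"pvd":85,"zvm":64}
After op 4 (add /u 99): {"bhc":39,"cl":14,"mp":59,"oh":74,"pvd":85,"u":99,"zvm":64}
After op 5 (replace /mp 82): {"bhc":39,"cl":14,"mp":82,"oh":74,"pvd":85,"u":99,"zvm":64}
After op 6 (add /om 13): {"bhc":39,"cl":14,"mp":82,"oh":74,"om":13,"pvd":85,"u":99,"zvm":64}
After op 7 (add /om 67): {"bhc":39,"cl":14,"mp":82,"oh":74,"om":67,"pvd":85,"u":99,"zvm":64}
After op 8 (remove /om): {"bhc":39,"cl":14,"mp":82,"oh":74,"pvd":85,"u":99,"zvm":64}
After op 9 (add /dw 19): {"bhc":39,"cl":14,"dw":19,"mp":82,"oh":74,"pvd":85,"u":99,"zvm":64}
After op 10 (replace /dw 3): {"bhc":39,"cl":14,"dw":3,"mp":82,"oh":74,"pvd":85,"u":99,"zvm":64}
After op 11 (add /rm 2): {"bhc":39,"cl":14,"dw":3,"mp":82,"oh":74,"pvd":85,"rm":2,"u":99,"zvm":64}
After op 12 (replace /rm 54): {"bhc":39,"cl":14,"dw":3,"mp":82,"oh":74,"pvd":85,"rm":54,"u":99,"zvm":64}
After op 13 (add /mp 83): {"bhc":39,"cl":14,"dw":3,"mp":83,"oh":74,"pvd":85,"rm":54,"u":99,"zvm":64}
After op 14 (add /o 17): {"bhc":39,"cl":14,"dw":3,"mp":83,"o":17,"oh":74,"pvd":85,"rm":54,"u":99,"zvm":64}
After op 15 (add /dyt 80): {"bhc":39,"cl":14,"dw":3,"dyt":80,"mp":83,"o":17,"oh":74,"pvd":85,"rm":54,"u":99,"zvm":64}
After op 16 (remove /cl): {"bhc":39,"dw":3,"dyt":80,"mp":83,"o":17,"oh":74,"pvd":85,"rm":54,"u":99,"zvm":64}
After op 17 (replace /zvm 90): {"bhc":39,"dw":3,"dyt":80,"mp":83,"o":17,"oh":74,"pvd":85,"rm":54,"u":99,"zvm":90}
After op 18 (remove /pvd): {"bhc":39,"dw":3,"dyt":80,"mp":83,"o":17,"oh":74,"rm":54,"u":99,"zvm":90}
After op 19 (replace /bhc 21): {"bhc":21,"dw":3,"dyt":80,"mp":83,"o":17,"oh":74,"rm":54,"u":99,"zvm":90}
After op 20 (remove /zvm): {"bhc":21,"dw":3,"dyt":80,"mp":83,"o":17,"oh":74,"rm":54,"u":99}
After op 21 (add /wlq 27): {"bhc":21,"dw":3,"dyt":80,"mp":83,"o":17,"oh":74,"rm":54,"u":99,"wlq":27}
After op 22 (add /sdo 64): {"bhc":21,"dw":3,"dyt":80,"mp":83,"o":17,"oh":74,"rm":54,"sdo":64,"u":99,"wlq":27}
After op 23 (add /wlq 43): {"bhc":21,"dw":3,"dyt":80,"mp":83,"o":17,"oh":74,"rm":54,"sdo":64,"u":99,"wlq":43}
After op 24 (replace /oh 76): {"bhc":21,"dw":3,"dyt":80,"mp":83,"o":17,"oh":76,"rm":54,"sdo":64,"u":99,"wlq":43}
After op 25 (add /ssh 6): {"bhc":21,"dw":3,"dyt":80,"mp":83,"o":17,"oh":76,"rm":54,"sdo":64,"ssh":6,"u":99,"wlq":43}
Size at the root: 11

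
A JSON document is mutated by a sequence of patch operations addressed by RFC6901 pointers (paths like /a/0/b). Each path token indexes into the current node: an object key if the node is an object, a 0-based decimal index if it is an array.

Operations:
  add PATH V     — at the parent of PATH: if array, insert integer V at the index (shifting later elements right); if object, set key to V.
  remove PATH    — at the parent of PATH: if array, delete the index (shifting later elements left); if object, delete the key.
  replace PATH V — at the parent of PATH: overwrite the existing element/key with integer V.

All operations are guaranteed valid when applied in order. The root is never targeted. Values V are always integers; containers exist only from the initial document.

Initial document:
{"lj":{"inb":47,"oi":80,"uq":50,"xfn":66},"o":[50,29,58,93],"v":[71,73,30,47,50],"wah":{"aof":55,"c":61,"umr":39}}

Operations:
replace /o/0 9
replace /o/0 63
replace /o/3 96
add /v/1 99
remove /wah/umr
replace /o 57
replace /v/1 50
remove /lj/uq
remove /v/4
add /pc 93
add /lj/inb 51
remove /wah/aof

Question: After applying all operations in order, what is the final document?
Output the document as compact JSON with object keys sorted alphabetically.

Answer: {"lj":{"inb":51,"oi":80,"xfn":66},"o":57,"pc":93,"v":[71,50,73,30,50],"wah":{"c":61}}

Derivation:
After op 1 (replace /o/0 9): {"lj":{"inb":47,"oi":80,"uq":50,"xfn":66},"o":[9,29,58,93],"v":[71,73,30,47,50],"wah":{"aof":55,"c":61,"umr":39}}
After op 2 (replace /o/0 63): {"lj":{"inb":47,"oi":80,"uq":50,"xfn":66},"o":[63,29,58,93],"v":[71,73,30,47,50],"wah":{"aof":55,"c":61,"umr":39}}
After op 3 (replace /o/3 96): {"lj":{"inb":47,"oi":80,"uq":50,"xfn":66},"o":[63,29,58,96],"v":[71,73,30,47,50],"wah":{"aof":55,"c":61,"umr":39}}
After op 4 (add /v/1 99): {"lj":{"inb":47,"oi":80,"uq":50,"xfn":66},"o":[63,29,58,96],"v":[71,99,73,30,47,50],"wah":{"aof":55,"c":61,"umr":39}}
After op 5 (remove /wah/umr): {"lj":{"inb":47,"oi":80,"uq":50,"xfn":66},"o":[63,29,58,96],"v":[71,99,73,30,47,50],"wah":{"aof":55,"c":61}}
After op 6 (replace /o 57): {"lj":{"inb":47,"oi":80,"uq":50,"xfn":66},"o":57,"v":[71,99,73,30,47,50],"wah":{"aof":55,"c":61}}
After op 7 (replace /v/1 50): {"lj":{"inb":47,"oi":80,"uq":50,"xfn":66},"o":57,"v":[71,50,73,30,47,50],"wah":{"aof":55,"c":61}}
After op 8 (remove /lj/uq): {"lj":{"inb":47,"oi":80,"xfn":66},"o":57,"v":[71,50,73,30,47,50],"wah":{"aof":55,"c":61}}
After op 9 (remove /v/4): {"lj":{"inb":47,"oi":80,"xfn":66},"o":57,"v":[71,50,73,30,50],"wah":{"aof":55,"c":61}}
After op 10 (add /pc 93): {"lj":{"inb":47,"oi":80,"xfn":66},"o":57,"pc":93,"v":[71,50,73,30,50],"wah":{"aof":55,"c":61}}
After op 11 (add /lj/inb 51): {"lj":{"inb":51,"oi":80,"xfn":66},"o":57,"pc":93,"v":[71,50,73,30,50],"wah":{"aof":55,"c":61}}
After op 12 (remove /wah/aof): {"lj":{"inb":51,"oi":80,"xfn":66},"o":57,"pc":93,"v":[71,50,73,30,50],"wah":{"c":61}}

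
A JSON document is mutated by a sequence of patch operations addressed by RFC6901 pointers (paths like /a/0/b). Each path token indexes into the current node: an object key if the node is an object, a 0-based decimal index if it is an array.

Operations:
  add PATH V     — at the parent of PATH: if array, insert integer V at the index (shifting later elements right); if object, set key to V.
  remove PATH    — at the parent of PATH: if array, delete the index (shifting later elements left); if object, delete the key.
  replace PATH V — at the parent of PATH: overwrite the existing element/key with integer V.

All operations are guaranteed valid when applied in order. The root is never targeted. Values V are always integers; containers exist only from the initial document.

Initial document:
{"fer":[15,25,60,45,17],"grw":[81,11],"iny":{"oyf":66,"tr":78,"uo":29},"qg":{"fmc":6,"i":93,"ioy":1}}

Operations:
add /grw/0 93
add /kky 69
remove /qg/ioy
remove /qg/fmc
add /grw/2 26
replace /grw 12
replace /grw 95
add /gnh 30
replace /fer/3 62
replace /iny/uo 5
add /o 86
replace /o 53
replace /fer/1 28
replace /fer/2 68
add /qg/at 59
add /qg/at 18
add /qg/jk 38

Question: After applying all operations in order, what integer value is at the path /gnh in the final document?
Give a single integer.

After op 1 (add /grw/0 93): {"fer":[15,25,60,45,17],"grw":[93,81,11],"iny":{"oyf":66,"tr":78,"uo":29},"qg":{"fmc":6,"i":93,"ioy":1}}
After op 2 (add /kky 69): {"fer":[15,25,60,45,17],"grw":[93,81,11],"iny":{"oyf":66,"tr":78,"uo":29},"kky":69,"qg":{"fmc":6,"i":93,"ioy":1}}
After op 3 (remove /qg/ioy): {"fer":[15,25,60,45,17],"grw":[93,81,11],"iny":{"oyf":66,"tr":78,"uo":29},"kky":69,"qg":{"fmc":6,"i":93}}
After op 4 (remove /qg/fmc): {"fer":[15,25,60,45,17],"grw":[93,81,11],"iny":{"oyf":66,"tr":78,"uo":29},"kky":69,"qg":{"i":93}}
After op 5 (add /grw/2 26): {"fer":[15,25,60,45,17],"grw":[93,81,26,11],"iny":{"oyf":66,"tr":78,"uo":29},"kky":69,"qg":{"i":93}}
After op 6 (replace /grw 12): {"fer":[15,25,60,45,17],"grw":12,"iny":{"oyf":66,"tr":78,"uo":29},"kky":69,"qg":{"i":93}}
After op 7 (replace /grw 95): {"fer":[15,25,60,45,17],"grw":95,"iny":{"oyf":66,"tr":78,"uo":29},"kky":69,"qg":{"i":93}}
After op 8 (add /gnh 30): {"fer":[15,25,60,45,17],"gnh":30,"grw":95,"iny":{"oyf":66,"tr":78,"uo":29},"kky":69,"qg":{"i":93}}
After op 9 (replace /fer/3 62): {"fer":[15,25,60,62,17],"gnh":30,"grw":95,"iny":{"oyf":66,"tr":78,"uo":29},"kky":69,"qg":{"i":93}}
After op 10 (replace /iny/uo 5): {"fer":[15,25,60,62,17],"gnh":30,"grw":95,"iny":{"oyf":66,"tr":78,"uo":5},"kky":69,"qg":{"i":93}}
After op 11 (add /o 86): {"fer":[15,25,60,62,17],"gnh":30,"grw":95,"iny":{"oyf":66,"tr":78,"uo":5},"kky":69,"o":86,"qg":{"i":93}}
After op 12 (replace /o 53): {"fer":[15,25,60,62,17],"gnh":30,"grw":95,"iny":{"oyf":66,"tr":78,"uo":5},"kky":69,"o":53,"qg":{"i":93}}
After op 13 (replace /fer/1 28): {"fer":[15,28,60,62,17],"gnh":30,"grw":95,"iny":{"oyf":66,"tr":78,"uo":5},"kky":69,"o":53,"qg":{"i":93}}
After op 14 (replace /fer/2 68): {"fer":[15,28,68,62,17],"gnh":30,"grw":95,"iny":{"oyf":66,"tr":78,"uo":5},"kky":69,"o":53,"qg":{"i":93}}
After op 15 (add /qg/at 59): {"fer":[15,28,68,62,17],"gnh":30,"grw":95,"iny":{"oyf":66,"tr":78,"uo":5},"kky":69,"o":53,"qg":{"at":59,"i":93}}
After op 16 (add /qg/at 18): {"fer":[15,28,68,62,17],"gnh":30,"grw":95,"iny":{"oyf":66,"tr":78,"uo":5},"kky":69,"o":53,"qg":{"at":18,"i":93}}
After op 17 (add /qg/jk 38): {"fer":[15,28,68,62,17],"gnh":30,"grw":95,"iny":{"oyf":66,"tr":78,"uo":5},"kky":69,"o":53,"qg":{"at":18,"i":93,"jk":38}}
Value at /gnh: 30

Answer: 30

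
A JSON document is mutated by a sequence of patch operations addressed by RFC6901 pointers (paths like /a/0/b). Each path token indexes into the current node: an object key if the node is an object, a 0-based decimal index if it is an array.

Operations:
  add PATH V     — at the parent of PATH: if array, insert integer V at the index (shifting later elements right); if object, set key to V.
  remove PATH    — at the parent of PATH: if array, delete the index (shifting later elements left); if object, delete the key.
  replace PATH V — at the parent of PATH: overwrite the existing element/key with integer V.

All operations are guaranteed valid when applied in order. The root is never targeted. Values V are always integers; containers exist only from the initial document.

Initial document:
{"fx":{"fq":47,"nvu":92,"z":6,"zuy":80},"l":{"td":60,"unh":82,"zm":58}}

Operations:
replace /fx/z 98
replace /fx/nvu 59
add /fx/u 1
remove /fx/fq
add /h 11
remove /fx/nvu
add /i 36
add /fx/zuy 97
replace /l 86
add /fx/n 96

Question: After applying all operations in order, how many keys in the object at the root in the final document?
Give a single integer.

Answer: 4

Derivation:
After op 1 (replace /fx/z 98): {"fx":{"fq":47,"nvu":92,"z":98,"zuy":80},"l":{"td":60,"unh":82,"zm":58}}
After op 2 (replace /fx/nvu 59): {"fx":{"fq":47,"nvu":59,"z":98,"zuy":80},"l":{"td":60,"unh":82,"zm":58}}
After op 3 (add /fx/u 1): {"fx":{"fq":47,"nvu":59,"u":1,"z":98,"zuy":80},"l":{"td":60,"unh":82,"zm":58}}
After op 4 (remove /fx/fq): {"fx":{"nvu":59,"u":1,"z":98,"zuy":80},"l":{"td":60,"unh":82,"zm":58}}
After op 5 (add /h 11): {"fx":{"nvu":59,"u":1,"z":98,"zuy":80},"h":11,"l":{"td":60,"unh":82,"zm":58}}
After op 6 (remove /fx/nvu): {"fx":{"u":1,"z":98,"zuy":80},"h":11,"l":{"td":60,"unh":82,"zm":58}}
After op 7 (add /i 36): {"fx":{"u":1,"z":98,"zuy":80},"h":11,"i":36,"l":{"td":60,"unh":82,"zm":58}}
After op 8 (add /fx/zuy 97): {"fx":{"u":1,"z":98,"zuy":97},"h":11,"i":36,"l":{"td":60,"unh":82,"zm":58}}
After op 9 (replace /l 86): {"fx":{"u":1,"z":98,"zuy":97},"h":11,"i":36,"l":86}
After op 10 (add /fx/n 96): {"fx":{"n":96,"u":1,"z":98,"zuy":97},"h":11,"i":36,"l":86}
Size at the root: 4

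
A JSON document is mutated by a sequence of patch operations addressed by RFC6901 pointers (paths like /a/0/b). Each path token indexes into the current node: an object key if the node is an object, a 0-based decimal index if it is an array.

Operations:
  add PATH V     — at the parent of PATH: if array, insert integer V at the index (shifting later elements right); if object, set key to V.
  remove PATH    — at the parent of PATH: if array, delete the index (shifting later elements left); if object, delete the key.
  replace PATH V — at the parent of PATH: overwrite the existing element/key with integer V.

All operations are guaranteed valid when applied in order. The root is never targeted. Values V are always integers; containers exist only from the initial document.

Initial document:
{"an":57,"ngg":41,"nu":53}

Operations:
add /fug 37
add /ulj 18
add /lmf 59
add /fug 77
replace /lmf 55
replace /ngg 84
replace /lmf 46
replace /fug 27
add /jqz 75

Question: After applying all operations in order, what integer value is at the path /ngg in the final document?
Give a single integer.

Answer: 84

Derivation:
After op 1 (add /fug 37): {"an":57,"fug":37,"ngg":41,"nu":53}
After op 2 (add /ulj 18): {"an":57,"fug":37,"ngg":41,"nu":53,"ulj":18}
After op 3 (add /lmf 59): {"an":57,"fug":37,"lmf":59,"ngg":41,"nu":53,"ulj":18}
After op 4 (add /fug 77): {"an":57,"fug":77,"lmf":59,"ngg":41,"nu":53,"ulj":18}
After op 5 (replace /lmf 55): {"an":57,"fug":77,"lmf":55,"ngg":41,"nu":53,"ulj":18}
After op 6 (replace /ngg 84): {"an":57,"fug":77,"lmf":55,"ngg":84,"nu":53,"ulj":18}
After op 7 (replace /lmf 46): {"an":57,"fug":77,"lmf":46,"ngg":84,"nu":53,"ulj":18}
After op 8 (replace /fug 27): {"an":57,"fug":27,"lmf":46,"ngg":84,"nu":53,"ulj":18}
After op 9 (add /jqz 75): {"an":57,"fug":27,"jqz":75,"lmf":46,"ngg":84,"nu":53,"ulj":18}
Value at /ngg: 84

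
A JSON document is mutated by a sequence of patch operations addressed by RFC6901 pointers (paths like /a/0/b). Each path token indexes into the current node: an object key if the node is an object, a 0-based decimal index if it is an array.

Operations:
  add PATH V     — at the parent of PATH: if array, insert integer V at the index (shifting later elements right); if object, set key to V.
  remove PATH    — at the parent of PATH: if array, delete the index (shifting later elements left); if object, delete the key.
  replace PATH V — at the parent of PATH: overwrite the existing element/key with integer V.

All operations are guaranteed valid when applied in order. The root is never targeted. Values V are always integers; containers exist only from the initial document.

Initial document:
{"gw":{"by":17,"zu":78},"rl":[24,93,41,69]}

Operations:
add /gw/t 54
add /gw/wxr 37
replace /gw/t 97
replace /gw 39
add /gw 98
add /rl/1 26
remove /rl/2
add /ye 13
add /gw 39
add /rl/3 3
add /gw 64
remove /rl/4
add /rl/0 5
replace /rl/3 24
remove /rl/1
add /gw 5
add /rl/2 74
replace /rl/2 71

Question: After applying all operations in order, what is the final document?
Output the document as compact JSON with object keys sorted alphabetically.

After op 1 (add /gw/t 54): {"gw":{"by":17,"t":54,"zu":78},"rl":[24,93,41,69]}
After op 2 (add /gw/wxr 37): {"gw":{"by":17,"t":54,"wxr":37,"zu":78},"rl":[24,93,41,69]}
After op 3 (replace /gw/t 97): {"gw":{"by":17,"t":97,"wxr":37,"zu":78},"rl":[24,93,41,69]}
After op 4 (replace /gw 39): {"gw":39,"rl":[24,93,41,69]}
After op 5 (add /gw 98): {"gw":98,"rl":[24,93,41,69]}
After op 6 (add /rl/1 26): {"gw":98,"rl":[24,26,93,41,69]}
After op 7 (remove /rl/2): {"gw":98,"rl":[24,26,41,69]}
After op 8 (add /ye 13): {"gw":98,"rl":[24,26,41,69],"ye":13}
After op 9 (add /gw 39): {"gw":39,"rl":[24,26,41,69],"ye":13}
After op 10 (add /rl/3 3): {"gw":39,"rl":[24,26,41,3,69],"ye":13}
After op 11 (add /gw 64): {"gw":64,"rl":[24,26,41,3,69],"ye":13}
After op 12 (remove /rl/4): {"gw":64,"rl":[24,26,41,3],"ye":13}
After op 13 (add /rl/0 5): {"gw":64,"rl":[5,24,26,41,3],"ye":13}
After op 14 (replace /rl/3 24): {"gw":64,"rl":[5,24,26,24,3],"ye":13}
After op 15 (remove /rl/1): {"gw":64,"rl":[5,26,24,3],"ye":13}
After op 16 (add /gw 5): {"gw":5,"rl":[5,26,24,3],"ye":13}
After op 17 (add /rl/2 74): {"gw":5,"rl":[5,26,74,24,3],"ye":13}
After op 18 (replace /rl/2 71): {"gw":5,"rl":[5,26,71,24,3],"ye":13}

Answer: {"gw":5,"rl":[5,26,71,24,3],"ye":13}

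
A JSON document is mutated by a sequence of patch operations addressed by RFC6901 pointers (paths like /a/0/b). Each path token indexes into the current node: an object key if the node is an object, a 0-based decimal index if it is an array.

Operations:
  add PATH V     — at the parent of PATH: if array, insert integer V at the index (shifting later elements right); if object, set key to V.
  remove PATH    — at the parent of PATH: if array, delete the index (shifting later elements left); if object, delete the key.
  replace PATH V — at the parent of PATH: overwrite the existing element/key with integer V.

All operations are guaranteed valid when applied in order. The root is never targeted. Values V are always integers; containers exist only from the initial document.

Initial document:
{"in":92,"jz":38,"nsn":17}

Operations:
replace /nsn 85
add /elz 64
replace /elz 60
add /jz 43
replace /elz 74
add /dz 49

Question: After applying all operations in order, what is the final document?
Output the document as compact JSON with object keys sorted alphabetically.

After op 1 (replace /nsn 85): {"in":92,"jz":38,"nsn":85}
After op 2 (add /elz 64): {"elz":64,"in":92,"jz":38,"nsn":85}
After op 3 (replace /elz 60): {"elz":60,"in":92,"jz":38,"nsn":85}
After op 4 (add /jz 43): {"elz":60,"in":92,"jz":43,"nsn":85}
After op 5 (replace /elz 74): {"elz":74,"in":92,"jz":43,"nsn":85}
After op 6 (add /dz 49): {"dz":49,"elz":74,"in":92,"jz":43,"nsn":85}

Answer: {"dz":49,"elz":74,"in":92,"jz":43,"nsn":85}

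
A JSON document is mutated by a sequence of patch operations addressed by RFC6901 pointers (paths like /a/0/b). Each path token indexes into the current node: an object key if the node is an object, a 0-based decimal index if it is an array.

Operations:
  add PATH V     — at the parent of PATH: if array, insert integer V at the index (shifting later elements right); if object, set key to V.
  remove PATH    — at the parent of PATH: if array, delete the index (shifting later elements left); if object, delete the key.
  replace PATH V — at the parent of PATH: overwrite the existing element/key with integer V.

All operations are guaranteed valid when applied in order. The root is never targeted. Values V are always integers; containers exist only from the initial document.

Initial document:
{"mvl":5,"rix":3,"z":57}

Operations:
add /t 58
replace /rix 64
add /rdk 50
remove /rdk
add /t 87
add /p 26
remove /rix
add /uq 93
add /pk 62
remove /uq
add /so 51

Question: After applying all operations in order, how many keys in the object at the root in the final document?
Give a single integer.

After op 1 (add /t 58): {"mvl":5,"rix":3,"t":58,"z":57}
After op 2 (replace /rix 64): {"mvl":5,"rix":64,"t":58,"z":57}
After op 3 (add /rdk 50): {"mvl":5,"rdk":50,"rix":64,"t":58,"z":57}
After op 4 (remove /rdk): {"mvl":5,"rix":64,"t":58,"z":57}
After op 5 (add /t 87): {"mvl":5,"rix":64,"t":87,"z":57}
After op 6 (add /p 26): {"mvl":5,"p":26,"rix":64,"t":87,"z":57}
After op 7 (remove /rix): {"mvl":5,"p":26,"t":87,"z":57}
After op 8 (add /uq 93): {"mvl":5,"p":26,"t":87,"uq":93,"z":57}
After op 9 (add /pk 62): {"mvl":5,"p":26,"pk":62,"t":87,"uq":93,"z":57}
After op 10 (remove /uq): {"mvl":5,"p":26,"pk":62,"t":87,"z":57}
After op 11 (add /so 51): {"mvl":5,"p":26,"pk":62,"so":51,"t":87,"z":57}
Size at the root: 6

Answer: 6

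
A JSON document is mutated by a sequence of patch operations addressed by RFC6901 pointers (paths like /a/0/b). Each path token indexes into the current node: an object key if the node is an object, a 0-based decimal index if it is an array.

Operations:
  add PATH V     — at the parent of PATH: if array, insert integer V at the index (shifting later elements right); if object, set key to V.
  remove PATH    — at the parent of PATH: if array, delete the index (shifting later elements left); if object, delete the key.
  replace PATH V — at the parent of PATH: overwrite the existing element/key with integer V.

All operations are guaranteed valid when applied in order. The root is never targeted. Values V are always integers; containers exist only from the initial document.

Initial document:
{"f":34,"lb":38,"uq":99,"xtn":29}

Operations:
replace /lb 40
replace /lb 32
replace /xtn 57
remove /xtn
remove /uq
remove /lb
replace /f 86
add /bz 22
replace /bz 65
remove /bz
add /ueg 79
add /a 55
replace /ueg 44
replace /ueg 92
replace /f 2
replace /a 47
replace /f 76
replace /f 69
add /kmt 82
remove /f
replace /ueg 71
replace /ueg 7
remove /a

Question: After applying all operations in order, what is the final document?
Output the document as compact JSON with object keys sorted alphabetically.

Answer: {"kmt":82,"ueg":7}

Derivation:
After op 1 (replace /lb 40): {"f":34,"lb":40,"uq":99,"xtn":29}
After op 2 (replace /lb 32): {"f":34,"lb":32,"uq":99,"xtn":29}
After op 3 (replace /xtn 57): {"f":34,"lb":32,"uq":99,"xtn":57}
After op 4 (remove /xtn): {"f":34,"lb":32,"uq":99}
After op 5 (remove /uq): {"f":34,"lb":32}
After op 6 (remove /lb): {"f":34}
After op 7 (replace /f 86): {"f":86}
After op 8 (add /bz 22): {"bz":22,"f":86}
After op 9 (replace /bz 65): {"bz":65,"f":86}
After op 10 (remove /bz): {"f":86}
After op 11 (add /ueg 79): {"f":86,"ueg":79}
After op 12 (add /a 55): {"a":55,"f":86,"ueg":79}
After op 13 (replace /ueg 44): {"a":55,"f":86,"ueg":44}
After op 14 (replace /ueg 92): {"a":55,"f":86,"ueg":92}
After op 15 (replace /f 2): {"a":55,"f":2,"ueg":92}
After op 16 (replace /a 47): {"a":47,"f":2,"ueg":92}
After op 17 (replace /f 76): {"a":47,"f":76,"ueg":92}
After op 18 (replace /f 69): {"a":47,"f":69,"ueg":92}
After op 19 (add /kmt 82): {"a":47,"f":69,"kmt":82,"ueg":92}
After op 20 (remove /f): {"a":47,"kmt":82,"ueg":92}
After op 21 (replace /ueg 71): {"a":47,"kmt":82,"ueg":71}
After op 22 (replace /ueg 7): {"a":47,"kmt":82,"ueg":7}
After op 23 (remove /a): {"kmt":82,"ueg":7}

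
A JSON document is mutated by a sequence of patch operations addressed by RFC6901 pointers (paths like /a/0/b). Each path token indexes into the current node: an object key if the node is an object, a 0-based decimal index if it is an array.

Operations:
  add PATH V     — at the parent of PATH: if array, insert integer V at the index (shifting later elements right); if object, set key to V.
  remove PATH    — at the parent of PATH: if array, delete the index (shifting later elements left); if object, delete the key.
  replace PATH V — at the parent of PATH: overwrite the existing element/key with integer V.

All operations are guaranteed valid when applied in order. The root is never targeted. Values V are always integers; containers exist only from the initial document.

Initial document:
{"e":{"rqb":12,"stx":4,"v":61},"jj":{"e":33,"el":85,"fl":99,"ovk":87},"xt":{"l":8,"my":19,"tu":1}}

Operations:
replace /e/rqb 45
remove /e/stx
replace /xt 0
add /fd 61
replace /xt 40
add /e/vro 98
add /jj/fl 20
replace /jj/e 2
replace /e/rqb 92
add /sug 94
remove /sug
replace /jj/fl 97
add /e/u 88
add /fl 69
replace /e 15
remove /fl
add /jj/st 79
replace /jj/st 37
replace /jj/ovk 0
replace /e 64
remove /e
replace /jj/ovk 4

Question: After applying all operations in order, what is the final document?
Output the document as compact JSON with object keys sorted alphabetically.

Answer: {"fd":61,"jj":{"e":2,"el":85,"fl":97,"ovk":4,"st":37},"xt":40}

Derivation:
After op 1 (replace /e/rqb 45): {"e":{"rqb":45,"stx":4,"v":61},"jj":{"e":33,"el":85,"fl":99,"ovk":87},"xt":{"l":8,"my":19,"tu":1}}
After op 2 (remove /e/stx): {"e":{"rqb":45,"v":61},"jj":{"e":33,"el":85,"fl":99,"ovk":87},"xt":{"l":8,"my":19,"tu":1}}
After op 3 (replace /xt 0): {"e":{"rqb":45,"v":61},"jj":{"e":33,"el":85,"fl":99,"ovk":87},"xt":0}
After op 4 (add /fd 61): {"e":{"rqb":45,"v":61},"fd":61,"jj":{"e":33,"el":85,"fl":99,"ovk":87},"xt":0}
After op 5 (replace /xt 40): {"e":{"rqb":45,"v":61},"fd":61,"jj":{"e":33,"el":85,"fl":99,"ovk":87},"xt":40}
After op 6 (add /e/vro 98): {"e":{"rqb":45,"v":61,"vro":98},"fd":61,"jj":{"e":33,"el":85,"fl":99,"ovk":87},"xt":40}
After op 7 (add /jj/fl 20): {"e":{"rqb":45,"v":61,"vro":98},"fd":61,"jj":{"e":33,"el":85,"fl":20,"ovk":87},"xt":40}
After op 8 (replace /jj/e 2): {"e":{"rqb":45,"v":61,"vro":98},"fd":61,"jj":{"e":2,"el":85,"fl":20,"ovk":87},"xt":40}
After op 9 (replace /e/rqb 92): {"e":{"rqb":92,"v":61,"vro":98},"fd":61,"jj":{"e":2,"el":85,"fl":20,"ovk":87},"xt":40}
After op 10 (add /sug 94): {"e":{"rqb":92,"v":61,"vro":98},"fd":61,"jj":{"e":2,"el":85,"fl":20,"ovk":87},"sug":94,"xt":40}
After op 11 (remove /sug): {"e":{"rqb":92,"v":61,"vro":98},"fd":61,"jj":{"e":2,"el":85,"fl":20,"ovk":87},"xt":40}
After op 12 (replace /jj/fl 97): {"e":{"rqb":92,"v":61,"vro":98},"fd":61,"jj":{"e":2,"el":85,"fl":97,"ovk":87},"xt":40}
After op 13 (add /e/u 88): {"e":{"rqb":92,"u":88,"v":61,"vro":98},"fd":61,"jj":{"e":2,"el":85,"fl":97,"ovk":87},"xt":40}
After op 14 (add /fl 69): {"e":{"rqb":92,"u":88,"v":61,"vro":98},"fd":61,"fl":69,"jj":{"e":2,"el":85,"fl":97,"ovk":87},"xt":40}
After op 15 (replace /e 15): {"e":15,"fd":61,"fl":69,"jj":{"e":2,"el":85,"fl":97,"ovk":87},"xt":40}
After op 16 (remove /fl): {"e":15,"fd":61,"jj":{"e":2,"el":85,"fl":97,"ovk":87},"xt":40}
After op 17 (add /jj/st 79): {"e":15,"fd":61,"jj":{"e":2,"el":85,"fl":97,"ovk":87,"st":79},"xt":40}
After op 18 (replace /jj/st 37): {"e":15,"fd":61,"jj":{"e":2,"el":85,"fl":97,"ovk":87,"st":37},"xt":40}
After op 19 (replace /jj/ovk 0): {"e":15,"fd":61,"jj":{"e":2,"el":85,"fl":97,"ovk":0,"st":37},"xt":40}
After op 20 (replace /e 64): {"e":64,"fd":61,"jj":{"e":2,"el":85,"fl":97,"ovk":0,"st":37},"xt":40}
After op 21 (remove /e): {"fd":61,"jj":{"e":2,"el":85,"fl":97,"ovk":0,"st":37},"xt":40}
After op 22 (replace /jj/ovk 4): {"fd":61,"jj":{"e":2,"el":85,"fl":97,"ovk":4,"st":37},"xt":40}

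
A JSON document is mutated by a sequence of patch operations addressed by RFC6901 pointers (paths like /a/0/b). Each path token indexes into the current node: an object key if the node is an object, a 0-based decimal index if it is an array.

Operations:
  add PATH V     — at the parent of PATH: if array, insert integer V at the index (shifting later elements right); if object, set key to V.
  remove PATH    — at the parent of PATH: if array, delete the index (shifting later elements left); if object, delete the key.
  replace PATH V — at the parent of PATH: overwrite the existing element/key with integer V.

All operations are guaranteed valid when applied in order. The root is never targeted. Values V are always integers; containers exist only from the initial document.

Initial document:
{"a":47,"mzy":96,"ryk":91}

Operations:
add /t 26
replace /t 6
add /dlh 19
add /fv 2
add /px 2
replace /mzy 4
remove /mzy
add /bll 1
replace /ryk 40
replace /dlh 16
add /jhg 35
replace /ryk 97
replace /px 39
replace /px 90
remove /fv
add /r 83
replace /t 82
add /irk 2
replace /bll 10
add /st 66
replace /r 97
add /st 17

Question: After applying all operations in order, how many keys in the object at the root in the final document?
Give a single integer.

After op 1 (add /t 26): {"a":47,"mzy":96,"ryk":91,"t":26}
After op 2 (replace /t 6): {"a":47,"mzy":96,"ryk":91,"t":6}
After op 3 (add /dlh 19): {"a":47,"dlh":19,"mzy":96,"ryk":91,"t":6}
After op 4 (add /fv 2): {"a":47,"dlh":19,"fv":2,"mzy":96,"ryk":91,"t":6}
After op 5 (add /px 2): {"a":47,"dlh":19,"fv":2,"mzy":96,"px":2,"ryk":91,"t":6}
After op 6 (replace /mzy 4): {"a":47,"dlh":19,"fv":2,"mzy":4,"px":2,"ryk":91,"t":6}
After op 7 (remove /mzy): {"a":47,"dlh":19,"fv":2,"px":2,"ryk":91,"t":6}
After op 8 (add /bll 1): {"a":47,"bll":1,"dlh":19,"fv":2,"px":2,"ryk":91,"t":6}
After op 9 (replace /ryk 40): {"a":47,"bll":1,"dlh":19,"fv":2,"px":2,"ryk":40,"t":6}
After op 10 (replace /dlh 16): {"a":47,"bll":1,"dlh":16,"fv":2,"px":2,"ryk":40,"t":6}
After op 11 (add /jhg 35): {"a":47,"bll":1,"dlh":16,"fv":2,"jhg":35,"px":2,"ryk":40,"t":6}
After op 12 (replace /ryk 97): {"a":47,"bll":1,"dlh":16,"fv":2,"jhg":35,"px":2,"ryk":97,"t":6}
After op 13 (replace /px 39): {"a":47,"bll":1,"dlh":16,"fv":2,"jhg":35,"px":39,"ryk":97,"t":6}
After op 14 (replace /px 90): {"a":47,"bll":1,"dlh":16,"fv":2,"jhg":35,"px":90,"ryk":97,"t":6}
After op 15 (remove /fv): {"a":47,"bll":1,"dlh":16,"jhg":35,"px":90,"ryk":97,"t":6}
After op 16 (add /r 83): {"a":47,"bll":1,"dlh":16,"jhg":35,"px":90,"r":83,"ryk":97,"t":6}
After op 17 (replace /t 82): {"a":47,"bll":1,"dlh":16,"jhg":35,"px":90,"r":83,"ryk":97,"t":82}
After op 18 (add /irk 2): {"a":47,"bll":1,"dlh":16,"irk":2,"jhg":35,"px":90,"r":83,"ryk":97,"t":82}
After op 19 (replace /bll 10): {"a":47,"bll":10,"dlh":16,"irk":2,"jhg":35,"px":90,"r":83,"ryk":97,"t":82}
After op 20 (add /st 66): {"a":47,"bll":10,"dlh":16,"irk":2,"jhg":35,"px":90,"r":83,"ryk":97,"st":66,"t":82}
After op 21 (replace /r 97): {"a":47,"bll":10,"dlh":16,"irk":2,"jhg":35,"px":90,"r":97,"ryk":97,"st":66,"t":82}
After op 22 (add /st 17): {"a":47,"bll":10,"dlh":16,"irk":2,"jhg":35,"px":90,"r":97,"ryk":97,"st":17,"t":82}
Size at the root: 10

Answer: 10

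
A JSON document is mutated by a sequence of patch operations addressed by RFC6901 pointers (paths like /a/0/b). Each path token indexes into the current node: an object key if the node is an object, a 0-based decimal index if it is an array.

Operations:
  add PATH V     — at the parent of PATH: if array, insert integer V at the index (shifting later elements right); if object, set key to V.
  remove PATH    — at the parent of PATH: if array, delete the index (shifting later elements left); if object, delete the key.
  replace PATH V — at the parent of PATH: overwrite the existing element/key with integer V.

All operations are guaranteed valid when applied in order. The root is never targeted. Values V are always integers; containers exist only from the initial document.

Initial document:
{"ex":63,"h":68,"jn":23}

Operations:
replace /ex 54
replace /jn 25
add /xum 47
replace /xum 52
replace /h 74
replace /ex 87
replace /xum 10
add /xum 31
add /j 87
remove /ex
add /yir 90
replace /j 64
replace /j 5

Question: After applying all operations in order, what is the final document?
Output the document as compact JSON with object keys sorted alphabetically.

Answer: {"h":74,"j":5,"jn":25,"xum":31,"yir":90}

Derivation:
After op 1 (replace /ex 54): {"ex":54,"h":68,"jn":23}
After op 2 (replace /jn 25): {"ex":54,"h":68,"jn":25}
After op 3 (add /xum 47): {"ex":54,"h":68,"jn":25,"xum":47}
After op 4 (replace /xum 52): {"ex":54,"h":68,"jn":25,"xum":52}
After op 5 (replace /h 74): {"ex":54,"h":74,"jn":25,"xum":52}
After op 6 (replace /ex 87): {"ex":87,"h":74,"jn":25,"xum":52}
After op 7 (replace /xum 10): {"ex":87,"h":74,"jn":25,"xum":10}
After op 8 (add /xum 31): {"ex":87,"h":74,"jn":25,"xum":31}
After op 9 (add /j 87): {"ex":87,"h":74,"j":87,"jn":25,"xum":31}
After op 10 (remove /ex): {"h":74,"j":87,"jn":25,"xum":31}
After op 11 (add /yir 90): {"h":74,"j":87,"jn":25,"xum":31,"yir":90}
After op 12 (replace /j 64): {"h":74,"j":64,"jn":25,"xum":31,"yir":90}
After op 13 (replace /j 5): {"h":74,"j":5,"jn":25,"xum":31,"yir":90}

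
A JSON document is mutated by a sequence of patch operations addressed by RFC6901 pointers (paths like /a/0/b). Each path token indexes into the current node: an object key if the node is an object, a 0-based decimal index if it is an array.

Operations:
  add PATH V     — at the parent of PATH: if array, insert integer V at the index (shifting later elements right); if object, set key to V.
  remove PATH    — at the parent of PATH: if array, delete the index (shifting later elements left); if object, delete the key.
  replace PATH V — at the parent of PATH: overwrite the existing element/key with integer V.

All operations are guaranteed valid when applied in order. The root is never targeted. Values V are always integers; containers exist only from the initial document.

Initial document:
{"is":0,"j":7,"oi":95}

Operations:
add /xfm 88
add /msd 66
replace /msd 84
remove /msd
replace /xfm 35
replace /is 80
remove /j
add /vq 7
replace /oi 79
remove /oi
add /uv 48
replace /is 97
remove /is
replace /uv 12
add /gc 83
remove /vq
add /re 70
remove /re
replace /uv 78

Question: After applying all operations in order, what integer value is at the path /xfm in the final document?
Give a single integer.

Answer: 35

Derivation:
After op 1 (add /xfm 88): {"is":0,"j":7,"oi":95,"xfm":88}
After op 2 (add /msd 66): {"is":0,"j":7,"msd":66,"oi":95,"xfm":88}
After op 3 (replace /msd 84): {"is":0,"j":7,"msd":84,"oi":95,"xfm":88}
After op 4 (remove /msd): {"is":0,"j":7,"oi":95,"xfm":88}
After op 5 (replace /xfm 35): {"is":0,"j":7,"oi":95,"xfm":35}
After op 6 (replace /is 80): {"is":80,"j":7,"oi":95,"xfm":35}
After op 7 (remove /j): {"is":80,"oi":95,"xfm":35}
After op 8 (add /vq 7): {"is":80,"oi":95,"vq":7,"xfm":35}
After op 9 (replace /oi 79): {"is":80,"oi":79,"vq":7,"xfm":35}
After op 10 (remove /oi): {"is":80,"vq":7,"xfm":35}
After op 11 (add /uv 48): {"is":80,"uv":48,"vq":7,"xfm":35}
After op 12 (replace /is 97): {"is":97,"uv":48,"vq":7,"xfm":35}
After op 13 (remove /is): {"uv":48,"vq":7,"xfm":35}
After op 14 (replace /uv 12): {"uv":12,"vq":7,"xfm":35}
After op 15 (add /gc 83): {"gc":83,"uv":12,"vq":7,"xfm":35}
After op 16 (remove /vq): {"gc":83,"uv":12,"xfm":35}
After op 17 (add /re 70): {"gc":83,"re":70,"uv":12,"xfm":35}
After op 18 (remove /re): {"gc":83,"uv":12,"xfm":35}
After op 19 (replace /uv 78): {"gc":83,"uv":78,"xfm":35}
Value at /xfm: 35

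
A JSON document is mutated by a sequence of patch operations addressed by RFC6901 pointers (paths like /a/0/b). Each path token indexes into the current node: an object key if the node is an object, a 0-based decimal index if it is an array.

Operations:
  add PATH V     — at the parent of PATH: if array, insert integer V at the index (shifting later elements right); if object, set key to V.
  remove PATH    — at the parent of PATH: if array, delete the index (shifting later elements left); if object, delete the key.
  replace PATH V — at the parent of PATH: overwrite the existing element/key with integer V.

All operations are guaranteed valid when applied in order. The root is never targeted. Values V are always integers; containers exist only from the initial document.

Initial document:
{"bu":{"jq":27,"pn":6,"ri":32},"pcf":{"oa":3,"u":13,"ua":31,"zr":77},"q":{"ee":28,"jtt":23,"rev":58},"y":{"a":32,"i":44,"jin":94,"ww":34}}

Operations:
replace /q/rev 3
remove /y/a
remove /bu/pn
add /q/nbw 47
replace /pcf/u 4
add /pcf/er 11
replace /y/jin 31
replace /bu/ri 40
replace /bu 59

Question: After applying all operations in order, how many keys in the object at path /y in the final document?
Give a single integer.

Answer: 3

Derivation:
After op 1 (replace /q/rev 3): {"bu":{"jq":27,"pn":6,"ri":32},"pcf":{"oa":3,"u":13,"ua":31,"zr":77},"q":{"ee":28,"jtt":23,"rev":3},"y":{"a":32,"i":44,"jin":94,"ww":34}}
After op 2 (remove /y/a): {"bu":{"jq":27,"pn":6,"ri":32},"pcf":{"oa":3,"u":13,"ua":31,"zr":77},"q":{"ee":28,"jtt":23,"rev":3},"y":{"i":44,"jin":94,"ww":34}}
After op 3 (remove /bu/pn): {"bu":{"jq":27,"ri":32},"pcf":{"oa":3,"u":13,"ua":31,"zr":77},"q":{"ee":28,"jtt":23,"rev":3},"y":{"i":44,"jin":94,"ww":34}}
After op 4 (add /q/nbw 47): {"bu":{"jq":27,"ri":32},"pcf":{"oa":3,"u":13,"ua":31,"zr":77},"q":{"ee":28,"jtt":23,"nbw":47,"rev":3},"y":{"i":44,"jin":94,"ww":34}}
After op 5 (replace /pcf/u 4): {"bu":{"jq":27,"ri":32},"pcf":{"oa":3,"u":4,"ua":31,"zr":77},"q":{"ee":28,"jtt":23,"nbw":47,"rev":3},"y":{"i":44,"jin":94,"ww":34}}
After op 6 (add /pcf/er 11): {"bu":{"jq":27,"ri":32},"pcf":{"er":11,"oa":3,"u":4,"ua":31,"zr":77},"q":{"ee":28,"jtt":23,"nbw":47,"rev":3},"y":{"i":44,"jin":94,"ww":34}}
After op 7 (replace /y/jin 31): {"bu":{"jq":27,"ri":32},"pcf":{"er":11,"oa":3,"u":4,"ua":31,"zr":77},"q":{"ee":28,"jtt":23,"nbw":47,"rev":3},"y":{"i":44,"jin":31,"ww":34}}
After op 8 (replace /bu/ri 40): {"bu":{"jq":27,"ri":40},"pcf":{"er":11,"oa":3,"u":4,"ua":31,"zr":77},"q":{"ee":28,"jtt":23,"nbw":47,"rev":3},"y":{"i":44,"jin":31,"ww":34}}
After op 9 (replace /bu 59): {"bu":59,"pcf":{"er":11,"oa":3,"u":4,"ua":31,"zr":77},"q":{"ee":28,"jtt":23,"nbw":47,"rev":3},"y":{"i":44,"jin":31,"ww":34}}
Size at path /y: 3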